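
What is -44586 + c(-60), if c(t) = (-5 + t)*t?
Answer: -40686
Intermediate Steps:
c(t) = t*(-5 + t)
-44586 + c(-60) = -44586 - 60*(-5 - 60) = -44586 - 60*(-65) = -44586 + 3900 = -40686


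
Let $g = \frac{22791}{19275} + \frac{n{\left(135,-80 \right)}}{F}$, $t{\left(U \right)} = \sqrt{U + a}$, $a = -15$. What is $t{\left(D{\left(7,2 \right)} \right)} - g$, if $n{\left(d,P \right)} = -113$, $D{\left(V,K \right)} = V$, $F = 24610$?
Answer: $- \frac{37247229}{31623850} + 2 i \sqrt{2} \approx -1.1778 + 2.8284 i$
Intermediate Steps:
$t{\left(U \right)} = \sqrt{-15 + U}$ ($t{\left(U \right)} = \sqrt{U - 15} = \sqrt{-15 + U}$)
$g = \frac{37247229}{31623850}$ ($g = \frac{22791}{19275} - \frac{113}{24610} = 22791 \cdot \frac{1}{19275} - \frac{113}{24610} = \frac{7597}{6425} - \frac{113}{24610} = \frac{37247229}{31623850} \approx 1.1778$)
$t{\left(D{\left(7,2 \right)} \right)} - g = \sqrt{-15 + 7} - \frac{37247229}{31623850} = \sqrt{-8} - \frac{37247229}{31623850} = 2 i \sqrt{2} - \frac{37247229}{31623850} = - \frac{37247229}{31623850} + 2 i \sqrt{2}$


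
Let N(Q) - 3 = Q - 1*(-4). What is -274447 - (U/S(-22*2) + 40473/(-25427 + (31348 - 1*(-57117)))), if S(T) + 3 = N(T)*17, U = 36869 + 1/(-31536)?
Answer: -172370640395008207/628197372288 ≈ -2.7439e+5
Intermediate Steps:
N(Q) = 7 + Q (N(Q) = 3 + (Q - 1*(-4)) = 3 + (Q + 4) = 3 + (4 + Q) = 7 + Q)
U = 1162700783/31536 (U = 36869 - 1/31536 = 1162700783/31536 ≈ 36869.)
S(T) = 116 + 17*T (S(T) = -3 + (7 + T)*17 = -3 + (119 + 17*T) = 116 + 17*T)
-274447 - (U/S(-22*2) + 40473/(-25427 + (31348 - 1*(-57117)))) = -274447 - (1162700783/(31536*(116 + 17*(-22*2))) + 40473/(-25427 + (31348 - 1*(-57117)))) = -274447 - (1162700783/(31536*(116 + 17*(-44))) + 40473/(-25427 + (31348 + 57117))) = -274447 - (1162700783/(31536*(116 - 748)) + 40473/(-25427 + 88465)) = -274447 - ((1162700783/31536)/(-632) + 40473/63038) = -274447 - ((1162700783/31536)*(-1/632) + 40473*(1/63038)) = -274447 - (-1162700783/19930752 + 40473/63038) = -274447 - 1*(-36243837316529/628197372288) = -274447 + 36243837316529/628197372288 = -172370640395008207/628197372288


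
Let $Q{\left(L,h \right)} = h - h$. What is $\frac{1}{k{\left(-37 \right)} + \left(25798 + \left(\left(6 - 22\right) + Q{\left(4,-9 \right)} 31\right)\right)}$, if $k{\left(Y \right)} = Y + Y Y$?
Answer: $\frac{1}{27114} \approx 3.6881 \cdot 10^{-5}$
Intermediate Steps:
$k{\left(Y \right)} = Y + Y^{2}$
$Q{\left(L,h \right)} = 0$
$\frac{1}{k{\left(-37 \right)} + \left(25798 + \left(\left(6 - 22\right) + Q{\left(4,-9 \right)} 31\right)\right)} = \frac{1}{- 37 \left(1 - 37\right) + \left(25798 + \left(\left(6 - 22\right) + 0 \cdot 31\right)\right)} = \frac{1}{\left(-37\right) \left(-36\right) + \left(25798 + \left(\left(6 - 22\right) + 0\right)\right)} = \frac{1}{1332 + \left(25798 + \left(-16 + 0\right)\right)} = \frac{1}{1332 + \left(25798 - 16\right)} = \frac{1}{1332 + 25782} = \frac{1}{27114}$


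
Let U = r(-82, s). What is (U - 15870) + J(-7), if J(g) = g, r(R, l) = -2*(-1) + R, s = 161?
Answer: -15957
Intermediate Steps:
r(R, l) = 2 + R
U = -80 (U = 2 - 82 = -80)
(U - 15870) + J(-7) = (-80 - 15870) - 7 = -15950 - 7 = -15957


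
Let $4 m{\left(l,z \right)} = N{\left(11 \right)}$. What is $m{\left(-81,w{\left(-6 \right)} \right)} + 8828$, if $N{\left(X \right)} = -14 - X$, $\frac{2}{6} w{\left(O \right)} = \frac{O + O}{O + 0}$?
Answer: $\frac{35287}{4} \approx 8821.8$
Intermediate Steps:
$w{\left(O \right)} = 6$ ($w{\left(O \right)} = 3 \frac{O + O}{O + 0} = 3 \frac{2 O}{O} = 3 \cdot 2 = 6$)
$m{\left(l,z \right)} = - \frac{25}{4}$ ($m{\left(l,z \right)} = \frac{-14 - 11}{4} = \frac{1}{4} \left(-25\right) = - \frac{25}{4}$)
$m{\left(-81,w{\left(-6 \right)} \right)} + 8828 = - \frac{25}{4} + 8828 = \frac{35287}{4}$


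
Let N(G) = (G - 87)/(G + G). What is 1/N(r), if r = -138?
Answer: 92/75 ≈ 1.2267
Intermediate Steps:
N(G) = (-87 + G)/(2*G) (N(G) = (-87 + G)/((2*G)) = (-87 + G)*(1/(2*G)) = (-87 + G)/(2*G))
1/N(r) = 1/((½)*(-87 - 138)/(-138)) = 1/((½)*(-1/138)*(-225)) = 1/(75/92) = 92/75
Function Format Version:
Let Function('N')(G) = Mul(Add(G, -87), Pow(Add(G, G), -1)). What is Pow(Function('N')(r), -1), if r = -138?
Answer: Rational(92, 75) ≈ 1.2267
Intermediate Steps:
Function('N')(G) = Mul(Rational(1, 2), Pow(G, -1), Add(-87, G)) (Function('N')(G) = Mul(Add(-87, G), Pow(Mul(2, G), -1)) = Mul(Add(-87, G), Mul(Rational(1, 2), Pow(G, -1))) = Mul(Rational(1, 2), Pow(G, -1), Add(-87, G)))
Pow(Function('N')(r), -1) = Pow(Mul(Rational(1, 2), Pow(-138, -1), Add(-87, -138)), -1) = Pow(Mul(Rational(1, 2), Rational(-1, 138), -225), -1) = Pow(Rational(75, 92), -1) = Rational(92, 75)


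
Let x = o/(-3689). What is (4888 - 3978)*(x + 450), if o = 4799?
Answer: 215182630/527 ≈ 4.0832e+5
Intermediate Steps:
x = -4799/3689 (x = 4799/(-3689) = 4799*(-1/3689) = -4799/3689 ≈ -1.3009)
(4888 - 3978)*(x + 450) = (4888 - 3978)*(-4799/3689 + 450) = 910*(1655251/3689) = 215182630/527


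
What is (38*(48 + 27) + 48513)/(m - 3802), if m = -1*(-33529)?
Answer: 5707/3303 ≈ 1.7278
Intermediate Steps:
m = 33529
(38*(48 + 27) + 48513)/(m - 3802) = (38*(48 + 27) + 48513)/(33529 - 3802) = (38*75 + 48513)/29727 = (2850 + 48513)*(1/29727) = 51363*(1/29727) = 5707/3303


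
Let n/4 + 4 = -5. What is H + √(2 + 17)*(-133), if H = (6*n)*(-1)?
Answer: 216 - 133*√19 ≈ -363.73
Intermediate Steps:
n = -36 (n = -16 + 4*(-5) = -16 - 20 = -36)
H = 216 (H = (6*(-36))*(-1) = -216*(-1) = 216)
H + √(2 + 17)*(-133) = 216 + √(2 + 17)*(-133) = 216 + √19*(-133) = 216 - 133*√19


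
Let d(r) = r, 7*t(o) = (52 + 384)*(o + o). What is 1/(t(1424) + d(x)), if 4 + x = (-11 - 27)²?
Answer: 7/1251808 ≈ 5.5919e-6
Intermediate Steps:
t(o) = 872*o/7 (t(o) = ((52 + 384)*(o + o))/7 = (436*(2*o))/7 = (872*o)/7 = 872*o/7)
x = 1440 (x = -4 + (-11 - 27)² = -4 + (-38)² = -4 + 1444 = 1440)
1/(t(1424) + d(x)) = 1/((872/7)*1424 + 1440) = 1/(1241728/7 + 1440) = 1/(1251808/7) = 7/1251808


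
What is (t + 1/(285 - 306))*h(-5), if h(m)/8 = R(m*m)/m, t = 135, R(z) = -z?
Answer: 113360/21 ≈ 5398.1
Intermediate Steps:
h(m) = -8*m (h(m) = 8*((-m*m)/m) = 8*((-m²)/m) = 8*(-m) = -8*m)
(t + 1/(285 - 306))*h(-5) = (135 + 1/(285 - 306))*(-8*(-5)) = (135 + 1/(-21))*40 = (135 - 1/21)*40 = (2834/21)*40 = 113360/21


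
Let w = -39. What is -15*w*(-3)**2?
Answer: 5265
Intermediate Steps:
-15*w*(-3)**2 = -15*(-39)*(-3)**2 = 585*9 = 5265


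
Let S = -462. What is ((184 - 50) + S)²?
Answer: 107584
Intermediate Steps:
((184 - 50) + S)² = ((184 - 50) - 462)² = (134 - 462)² = (-328)² = 107584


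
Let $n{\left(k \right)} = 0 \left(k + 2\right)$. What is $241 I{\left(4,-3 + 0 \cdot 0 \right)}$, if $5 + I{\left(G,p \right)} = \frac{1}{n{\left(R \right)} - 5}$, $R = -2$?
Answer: $- \frac{6266}{5} \approx -1253.2$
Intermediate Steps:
$n{\left(k \right)} = 0$ ($n{\left(k \right)} = 0 \left(2 + k\right) = 0$)
$I{\left(G,p \right)} = - \frac{26}{5}$ ($I{\left(G,p \right)} = -5 + \frac{1}{0 - 5} = -5 + \frac{1}{-5} = -5 - \frac{1}{5} = - \frac{26}{5}$)
$241 I{\left(4,-3 + 0 \cdot 0 \right)} = 241 \left(- \frac{26}{5}\right) = - \frac{6266}{5}$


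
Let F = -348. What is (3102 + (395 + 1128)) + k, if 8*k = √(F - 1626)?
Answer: 4625 + I*√1974/8 ≈ 4625.0 + 5.5537*I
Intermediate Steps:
k = I*√1974/8 (k = √(-348 - 1626)/8 = √(-1974)/8 = (I*√1974)/8 = I*√1974/8 ≈ 5.5537*I)
(3102 + (395 + 1128)) + k = (3102 + (395 + 1128)) + I*√1974/8 = (3102 + 1523) + I*√1974/8 = 4625 + I*√1974/8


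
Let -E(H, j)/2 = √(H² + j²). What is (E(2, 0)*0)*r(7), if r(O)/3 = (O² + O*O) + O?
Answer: 0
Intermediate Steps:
r(O) = 3*O + 6*O² (r(O) = 3*((O² + O*O) + O) = 3*((O² + O²) + O) = 3*(2*O² + O) = 3*(O + 2*O²) = 3*O + 6*O²)
E(H, j) = -2*√(H² + j²)
(E(2, 0)*0)*r(7) = (-2*√(2² + 0²)*0)*(3*7*(1 + 2*7)) = (-2*√(4 + 0)*0)*(3*7*(1 + 14)) = (-2*√4*0)*(3*7*15) = (-2*2*0)*315 = -4*0*315 = 0*315 = 0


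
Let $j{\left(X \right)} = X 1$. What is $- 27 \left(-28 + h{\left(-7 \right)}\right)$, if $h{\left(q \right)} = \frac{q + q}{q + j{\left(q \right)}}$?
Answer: $729$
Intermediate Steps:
$j{\left(X \right)} = X$
$h{\left(q \right)} = 1$ ($h{\left(q \right)} = \frac{q + q}{q + q} = \frac{2 q}{2 q} = 2 q \frac{1}{2 q} = 1$)
$- 27 \left(-28 + h{\left(-7 \right)}\right) = - 27 \left(-28 + 1\right) = \left(-27\right) \left(-27\right) = 729$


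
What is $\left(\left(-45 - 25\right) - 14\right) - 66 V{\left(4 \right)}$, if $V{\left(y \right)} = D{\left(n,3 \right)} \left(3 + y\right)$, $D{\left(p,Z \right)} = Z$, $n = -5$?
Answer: $-1470$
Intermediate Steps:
$V{\left(y \right)} = 9 + 3 y$ ($V{\left(y \right)} = 3 \left(3 + y\right) = 9 + 3 y$)
$\left(\left(-45 - 25\right) - 14\right) - 66 V{\left(4 \right)} = \left(\left(-45 - 25\right) - 14\right) - 66 \left(9 + 3 \cdot 4\right) = \left(-70 - 14\right) - 66 \left(9 + 12\right) = -84 - 1386 = -1470$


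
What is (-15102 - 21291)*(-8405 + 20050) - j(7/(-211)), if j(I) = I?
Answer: -89421058328/211 ≈ -4.2380e+8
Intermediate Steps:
(-15102 - 21291)*(-8405 + 20050) - j(7/(-211)) = (-15102 - 21291)*(-8405 + 20050) - 7/(-211) = -36393*11645 - 7*(-1)/211 = -423796485 - 1*(-7/211) = -423796485 + 7/211 = -89421058328/211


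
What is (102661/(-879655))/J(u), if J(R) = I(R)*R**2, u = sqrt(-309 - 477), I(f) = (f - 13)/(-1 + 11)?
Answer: -1334593/66029543265 - 102661*I*sqrt(786)/66029543265 ≈ -2.0212e-5 - 4.3589e-5*I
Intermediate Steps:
I(f) = -13/10 + f/10 (I(f) = (-13 + f)/10 = (-13 + f)*(1/10) = -13/10 + f/10)
u = I*sqrt(786) (u = sqrt(-786) = I*sqrt(786) ≈ 28.036*I)
J(R) = R**2*(-13/10 + R/10) (J(R) = (-13/10 + R/10)*R**2 = R**2*(-13/10 + R/10))
(102661/(-879655))/J(u) = (102661/(-879655))/(((I*sqrt(786))**2*(-13 + I*sqrt(786))/10)) = (102661*(-1/879655))/(((1/10)*(-786)*(-13 + I*sqrt(786)))) = -102661/(879655*(5109/5 - 393*I*sqrt(786)/5))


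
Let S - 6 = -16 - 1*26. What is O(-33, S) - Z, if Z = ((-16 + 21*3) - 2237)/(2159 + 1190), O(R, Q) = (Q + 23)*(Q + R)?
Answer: 3006243/3349 ≈ 897.65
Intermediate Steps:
S = -36 (S = 6 + (-16 - 1*26) = 6 + (-16 - 26) = 6 - 42 = -36)
O(R, Q) = (23 + Q)*(Q + R)
Z = -2190/3349 (Z = ((-16 + 63) - 2237)/3349 = (47 - 2237)*(1/3349) = -2190*1/3349 = -2190/3349 ≈ -0.65393)
O(-33, S) - Z = ((-36)² + 23*(-36) + 23*(-33) - 36*(-33)) - 1*(-2190/3349) = (1296 - 828 - 759 + 1188) + 2190/3349 = 897 + 2190/3349 = 3006243/3349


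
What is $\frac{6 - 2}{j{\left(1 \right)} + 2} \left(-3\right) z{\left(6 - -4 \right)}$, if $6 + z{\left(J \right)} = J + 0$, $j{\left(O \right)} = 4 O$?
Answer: $-8$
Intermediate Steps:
$z{\left(J \right)} = -6 + J$ ($z{\left(J \right)} = -6 + \left(J + 0\right) = -6 + J$)
$\frac{6 - 2}{j{\left(1 \right)} + 2} \left(-3\right) z{\left(6 - -4 \right)} = \frac{6 - 2}{4 \cdot 1 + 2} \left(-3\right) \left(-6 + \left(6 - -4\right)\right) = \frac{4}{4 + 2} \left(-3\right) \left(-6 + \left(6 + 4\right)\right) = \frac{4}{6} \left(-3\right) \left(-6 + 10\right) = 4 \cdot \frac{1}{6} \left(-3\right) 4 = \frac{2}{3} \left(-3\right) 4 = \left(-2\right) 4 = -8$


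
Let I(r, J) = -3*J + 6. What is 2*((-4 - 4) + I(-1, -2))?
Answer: 8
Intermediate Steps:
I(r, J) = 6 - 3*J
2*((-4 - 4) + I(-1, -2)) = 2*((-4 - 4) + (6 - 3*(-2))) = 2*(-8 + (6 + 6)) = 2*(-8 + 12) = 2*4 = 8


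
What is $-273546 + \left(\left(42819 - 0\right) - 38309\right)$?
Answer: $-269036$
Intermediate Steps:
$-273546 + \left(\left(42819 - 0\right) - 38309\right) = -273546 + \left(\left(42819 + 0\right) - 38309\right) = -273546 + \left(42819 - 38309\right) = -273546 + 4510 = -269036$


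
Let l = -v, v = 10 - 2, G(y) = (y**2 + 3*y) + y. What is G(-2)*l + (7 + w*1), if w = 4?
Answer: 43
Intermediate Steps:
G(y) = y**2 + 4*y
v = 8
l = -8 (l = -1*8 = -8)
G(-2)*l + (7 + w*1) = -2*(4 - 2)*(-8) + (7 + 4*1) = -2*2*(-8) + (7 + 4) = -4*(-8) + 11 = 32 + 11 = 43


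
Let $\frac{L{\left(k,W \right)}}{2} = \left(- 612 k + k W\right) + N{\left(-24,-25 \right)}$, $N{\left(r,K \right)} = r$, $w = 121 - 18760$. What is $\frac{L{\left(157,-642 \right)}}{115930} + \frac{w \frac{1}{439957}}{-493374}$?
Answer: $- \frac{14246735220211467}{4194025596057290} \approx -3.3969$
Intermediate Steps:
$w = -18639$ ($w = 121 - 18760 = -18639$)
$L{\left(k,W \right)} = -48 - 1224 k + 2 W k$ ($L{\left(k,W \right)} = 2 \left(\left(- 612 k + k W\right) - 24\right) = 2 \left(\left(- 612 k + W k\right) - 24\right) = 2 \left(-24 - 612 k + W k\right) = -48 - 1224 k + 2 W k$)
$\frac{L{\left(157,-642 \right)}}{115930} + \frac{w \frac{1}{439957}}{-493374} = \frac{-48 - 192168 + 2 \left(-642\right) 157}{115930} + \frac{\left(-18639\right) \frac{1}{439957}}{-493374} = \left(-48 - 192168 - 201588\right) \frac{1}{115930} + \left(-18639\right) \frac{1}{439957} \left(- \frac{1}{493374}\right) = \left(-393804\right) \frac{1}{115930} - - \frac{6213}{72354448306} = - \frac{196902}{57965} + \frac{6213}{72354448306} = - \frac{14246735220211467}{4194025596057290}$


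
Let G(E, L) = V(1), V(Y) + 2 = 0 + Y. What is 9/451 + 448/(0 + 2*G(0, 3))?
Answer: -101015/451 ≈ -223.98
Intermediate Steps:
V(Y) = -2 + Y (V(Y) = -2 + (0 + Y) = -2 + Y)
G(E, L) = -1 (G(E, L) = -2 + 1 = -1)
9/451 + 448/(0 + 2*G(0, 3)) = 9/451 + 448/(0 + 2*(-1)) = 9*(1/451) + 448/(0 - 2) = 9/451 + 448/(-2) = 9/451 + 448*(-½) = 9/451 - 224 = -101015/451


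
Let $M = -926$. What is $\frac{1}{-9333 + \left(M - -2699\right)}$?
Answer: $- \frac{1}{7560} \approx -0.00013228$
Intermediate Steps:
$\frac{1}{-9333 + \left(M - -2699\right)} = \frac{1}{-9333 - -1773} = \frac{1}{-9333 + \left(-926 + 2699\right)} = \frac{1}{-9333 + 1773} = \frac{1}{-7560} = - \frac{1}{7560}$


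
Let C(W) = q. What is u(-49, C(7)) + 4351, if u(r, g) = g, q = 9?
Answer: 4360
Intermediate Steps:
C(W) = 9
u(-49, C(7)) + 4351 = 9 + 4351 = 4360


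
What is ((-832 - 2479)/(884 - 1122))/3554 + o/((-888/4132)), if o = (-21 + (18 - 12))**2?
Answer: -4680867049/4470932 ≈ -1047.0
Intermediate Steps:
o = 225 (o = (-21 + 6)**2 = (-15)**2 = 225)
((-832 - 2479)/(884 - 1122))/3554 + o/((-888/4132)) = ((-832 - 2479)/(884 - 1122))/3554 + 225/((-888/4132)) = -3311/(-238)*(1/3554) + 225/((-888*1/4132)) = -3311*(-1/238)*(1/3554) + 225/(-222/1033) = (473/34)*(1/3554) + 225*(-1033/222) = 473/120836 - 77475/74 = -4680867049/4470932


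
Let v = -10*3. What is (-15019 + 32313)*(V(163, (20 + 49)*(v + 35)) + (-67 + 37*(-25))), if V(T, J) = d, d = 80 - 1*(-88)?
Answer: -14250256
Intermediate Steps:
v = -30
d = 168 (d = 80 + 88 = 168)
V(T, J) = 168
(-15019 + 32313)*(V(163, (20 + 49)*(v + 35)) + (-67 + 37*(-25))) = (-15019 + 32313)*(168 + (-67 + 37*(-25))) = 17294*(168 + (-67 - 925)) = 17294*(168 - 992) = 17294*(-824) = -14250256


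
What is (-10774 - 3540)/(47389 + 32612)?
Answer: -14314/80001 ≈ -0.17892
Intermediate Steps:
(-10774 - 3540)/(47389 + 32612) = -14314/80001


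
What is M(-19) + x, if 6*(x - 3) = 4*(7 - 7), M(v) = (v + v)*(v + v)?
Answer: 1447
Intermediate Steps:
M(v) = 4*v**2 (M(v) = (2*v)*(2*v) = 4*v**2)
x = 3 (x = 3 + (4*(7 - 7))/6 = 3 + (4*0)/6 = 3 + (1/6)*0 = 3 + 0 = 3)
M(-19) + x = 4*(-19)**2 + 3 = 4*361 + 3 = 1444 + 3 = 1447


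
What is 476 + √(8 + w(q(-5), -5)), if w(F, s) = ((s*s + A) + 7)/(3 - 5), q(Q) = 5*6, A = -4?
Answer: 476 + I*√6 ≈ 476.0 + 2.4495*I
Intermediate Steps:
q(Q) = 30
w(F, s) = -3/2 - s²/2 (w(F, s) = ((s*s - 4) + 7)/(3 - 5) = ((s² - 4) + 7)/(-2) = ((-4 + s²) + 7)*(-½) = (3 + s²)*(-½) = -3/2 - s²/2)
476 + √(8 + w(q(-5), -5)) = 476 + √(8 + (-3/2 - ½*(-5)²)) = 476 + √(8 + (-3/2 - ½*25)) = 476 + √(8 + (-3/2 - 25/2)) = 476 + √(8 - 14) = 476 + √(-6) = 476 + I*√6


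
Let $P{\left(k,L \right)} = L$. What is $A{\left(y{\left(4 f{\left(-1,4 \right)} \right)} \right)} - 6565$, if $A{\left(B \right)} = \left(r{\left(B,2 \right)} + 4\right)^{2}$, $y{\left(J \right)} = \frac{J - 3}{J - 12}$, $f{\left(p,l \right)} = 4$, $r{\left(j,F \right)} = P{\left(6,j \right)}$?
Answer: $- \frac{104199}{16} \approx -6512.4$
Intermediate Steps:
$r{\left(j,F \right)} = j$
$y{\left(J \right)} = \frac{-3 + J}{-12 + J}$
$A{\left(B \right)} = \left(4 + B\right)^{2}$ ($A{\left(B \right)} = \left(B + 4\right)^{2} = \left(4 + B\right)^{2}$)
$A{\left(y{\left(4 f{\left(-1,4 \right)} \right)} \right)} - 6565 = \left(4 + \frac{-3 + 4 \cdot 4}{-12 + 4 \cdot 4}\right)^{2} - 6565 = \left(4 + \frac{-3 + 16}{-12 + 16}\right)^{2} - 6565 = \left(4 + \frac{1}{4} \cdot 13\right)^{2} - 6565 = \left(4 + \frac{13}{4}\right)^{2} - 6565 = \left(\frac{29}{4}\right)^{2} - 6565 = \frac{841}{16} - 6565 = - \frac{104199}{16}$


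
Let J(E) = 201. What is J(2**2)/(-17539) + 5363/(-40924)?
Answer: -102287381/717766036 ≈ -0.14251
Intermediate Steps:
J(2**2)/(-17539) + 5363/(-40924) = 201/(-17539) + 5363/(-40924) = 201*(-1/17539) + 5363*(-1/40924) = -201/17539 - 5363/40924 = -102287381/717766036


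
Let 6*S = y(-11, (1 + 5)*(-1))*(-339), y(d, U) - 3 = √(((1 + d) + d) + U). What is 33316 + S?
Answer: 66293/2 - 339*I*√3/2 ≈ 33147.0 - 293.58*I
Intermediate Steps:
y(d, U) = 3 + √(1 + U + 2*d) (y(d, U) = 3 + √(((1 + d) + d) + U) = 3 + √((1 + 2*d) + U) = 3 + √(1 + U + 2*d))
S = -339/2 - 339*I*√3/2 (S = ((3 + √(1 + (1 + 5)*(-1) + 2*(-11)))*(-339))/6 = ((3 + √(1 + 6*(-1) - 22))*(-339))/6 = ((3 + √(1 - 6 - 22))*(-339))/6 = ((3 + √(-27))*(-339))/6 = ((3 + 3*I*√3)*(-339))/6 = (-1017 - 1017*I*√3)/6 = -339/2 - 339*I*√3/2 ≈ -169.5 - 293.58*I)
33316 + S = 33316 + (-339/2 - 339*I*√3/2) = 66293/2 - 339*I*√3/2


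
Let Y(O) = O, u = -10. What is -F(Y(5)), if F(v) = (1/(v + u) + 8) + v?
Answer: -64/5 ≈ -12.800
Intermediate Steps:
F(v) = 8 + v + 1/(-10 + v) (F(v) = (1/(v - 10) + 8) + v = (1/(-10 + v) + 8) + v = (8 + 1/(-10 + v)) + v = 8 + v + 1/(-10 + v))
-F(Y(5)) = -(-79 + 5**2 - 2*5)/(-10 + 5) = -(-79 + 25 - 10)/(-5) = -(-1)*(-64)/5 = -1*64/5 = -64/5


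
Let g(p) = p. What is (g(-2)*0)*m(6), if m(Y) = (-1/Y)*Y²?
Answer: 0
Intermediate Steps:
m(Y) = -Y
(g(-2)*0)*m(6) = (-2*0)*(-1*6) = 0*(-6) = 0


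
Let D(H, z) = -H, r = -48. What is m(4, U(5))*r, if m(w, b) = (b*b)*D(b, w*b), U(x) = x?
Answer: 6000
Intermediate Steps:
m(w, b) = -b**3 (m(w, b) = (b*b)*(-b) = b**2*(-b) = -b**3)
m(4, U(5))*r = -1*5**3*(-48) = -1*125*(-48) = -125*(-48) = 6000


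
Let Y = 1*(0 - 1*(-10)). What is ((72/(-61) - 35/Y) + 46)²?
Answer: 25411681/14884 ≈ 1707.3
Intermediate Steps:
Y = 10 (Y = 1*(0 + 10) = 1*10 = 10)
((72/(-61) - 35/Y) + 46)² = ((72/(-61) - 35/10) + 46)² = ((72*(-1/61) - 35*⅒) + 46)² = ((-72/61 - 7/2) + 46)² = (-571/122 + 46)² = (5041/122)² = 25411681/14884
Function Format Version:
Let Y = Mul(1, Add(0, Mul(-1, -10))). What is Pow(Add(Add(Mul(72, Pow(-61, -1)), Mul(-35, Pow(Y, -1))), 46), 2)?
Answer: Rational(25411681, 14884) ≈ 1707.3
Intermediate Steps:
Y = 10 (Y = Mul(1, Add(0, 10)) = Mul(1, 10) = 10)
Pow(Add(Add(Mul(72, Pow(-61, -1)), Mul(-35, Pow(Y, -1))), 46), 2) = Pow(Add(Add(Mul(72, Pow(-61, -1)), Mul(-35, Pow(10, -1))), 46), 2) = Pow(Add(Add(Mul(72, Rational(-1, 61)), Mul(-35, Rational(1, 10))), 46), 2) = Pow(Add(Add(Rational(-72, 61), Rational(-7, 2)), 46), 2) = Pow(Add(Rational(-571, 122), 46), 2) = Pow(Rational(5041, 122), 2) = Rational(25411681, 14884)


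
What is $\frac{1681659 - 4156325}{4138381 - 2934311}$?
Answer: $- \frac{1237333}{602035} \approx -2.0553$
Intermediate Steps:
$\frac{1681659 - 4156325}{4138381 - 2934311} = - \frac{2474666}{1204070} = \left(-2474666\right) \frac{1}{1204070} = - \frac{1237333}{602035}$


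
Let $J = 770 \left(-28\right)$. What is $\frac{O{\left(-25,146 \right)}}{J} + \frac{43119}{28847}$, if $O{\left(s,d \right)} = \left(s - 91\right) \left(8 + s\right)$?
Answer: $\frac{31169977}{22212190} \approx 1.4033$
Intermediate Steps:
$J = -21560$
$O{\left(s,d \right)} = \left(-91 + s\right) \left(8 + s\right)$
$\frac{O{\left(-25,146 \right)}}{J} + \frac{43119}{28847} = \frac{-728 + \left(-25\right)^{2} - -2075}{-21560} + \frac{43119}{28847} = \left(-728 + 625 + 2075\right) \left(- \frac{1}{21560}\right) + 43119 \cdot \frac{1}{28847} = 1972 \left(- \frac{1}{21560}\right) + \frac{43119}{28847} = - \frac{493}{5390} + \frac{43119}{28847} = \frac{31169977}{22212190}$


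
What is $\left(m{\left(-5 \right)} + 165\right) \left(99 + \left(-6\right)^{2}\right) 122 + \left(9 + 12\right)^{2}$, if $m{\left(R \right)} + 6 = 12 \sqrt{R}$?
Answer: $2619171 + 197640 i \sqrt{5} \approx 2.6192 \cdot 10^{6} + 4.4194 \cdot 10^{5} i$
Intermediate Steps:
$m{\left(R \right)} = -6 + 12 \sqrt{R}$
$\left(m{\left(-5 \right)} + 165\right) \left(99 + \left(-6\right)^{2}\right) 122 + \left(9 + 12\right)^{2} = \left(\left(-6 + 12 \sqrt{-5}\right) + 165\right) \left(99 + \left(-6\right)^{2}\right) 122 + \left(9 + 12\right)^{2} = \left(\left(-6 + 12 i \sqrt{5}\right) + 165\right) \left(99 + 36\right) 122 + 21^{2} = \left(\left(-6 + 12 i \sqrt{5}\right) + 165\right) 135 \cdot 122 + 441 = \left(159 + 12 i \sqrt{5}\right) 135 \cdot 122 + 441 = \left(21465 + 1620 i \sqrt{5}\right) 122 + 441 = \left(2618730 + 197640 i \sqrt{5}\right) + 441 = 2619171 + 197640 i \sqrt{5}$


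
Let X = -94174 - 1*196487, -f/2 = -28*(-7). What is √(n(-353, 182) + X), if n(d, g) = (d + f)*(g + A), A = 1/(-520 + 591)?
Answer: I*√2148784186/71 ≈ 652.89*I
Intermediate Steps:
f = -392 (f = -(-56)*(-7) = -2*196 = -392)
X = -290661 (X = -94174 - 196487 = -290661)
A = 1/71 ≈ 0.014085
n(d, g) = (-392 + d)*(1/71 + g) (n(d, g) = (d - 392)*(g + 1/71) = (-392 + d)*(1/71 + g))
√(n(-353, 182) + X) = √((-392/71 - 392*182 + (1/71)*(-353) - 353*182) - 290661) = √((-392/71 - 71344 - 353/71 - 64246) - 290661) = √(-9627635/71 - 290661) = √(-30264566/71) = I*√2148784186/71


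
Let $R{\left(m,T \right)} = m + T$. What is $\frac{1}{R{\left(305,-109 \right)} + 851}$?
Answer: $\frac{1}{1047} \approx 0.00095511$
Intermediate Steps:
$R{\left(m,T \right)} = T + m$
$\frac{1}{R{\left(305,-109 \right)} + 851} = \frac{1}{\left(-109 + 305\right) + 851} = \frac{1}{196 + 851} = \frac{1}{1047}$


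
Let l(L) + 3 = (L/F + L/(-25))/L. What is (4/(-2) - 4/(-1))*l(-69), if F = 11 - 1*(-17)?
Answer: -2103/350 ≈ -6.0086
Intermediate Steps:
F = 28 (F = 11 + 17 = 28)
l(L) = -2103/700 (l(L) = -3 + (L/28 + L/(-25))/L = -3 + (L*(1/28) + L*(-1/25))/L = -3 + (L/28 - L/25)/L = -3 + (-3*L/700)/L = -3 - 3/700 = -2103/700)
(4/(-2) - 4/(-1))*l(-69) = (4/(-2) - 4/(-1))*(-2103/700) = (4*(-½) - 4*(-1))*(-2103/700) = (-2 + 4)*(-2103/700) = 2*(-2103/700) = -2103/350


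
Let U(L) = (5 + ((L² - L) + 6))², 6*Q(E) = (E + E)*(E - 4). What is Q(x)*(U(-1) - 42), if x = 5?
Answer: 635/3 ≈ 211.67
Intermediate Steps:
Q(E) = E*(-4 + E)/3 (Q(E) = ((E + E)*(E - 4))/6 = ((2*E)*(-4 + E))/6 = (2*E*(-4 + E))/6 = E*(-4 + E)/3)
U(L) = (11 + L² - L)² (U(L) = (5 + (6 + L² - L))² = (11 + L² - L)²)
Q(x)*(U(-1) - 42) = ((⅓)*5*(-4 + 5))*((11 + (-1)² - 1*(-1))² - 42) = ((⅓)*5*1)*((11 + 1 + 1)² - 42) = 5*(13² - 42)/3 = 5*(169 - 42)/3 = (5/3)*127 = 635/3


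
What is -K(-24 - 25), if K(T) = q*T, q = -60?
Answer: -2940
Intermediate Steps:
K(T) = -60*T
-K(-24 - 25) = -(-60)*(-24 - 25) = -(-60)*(-49) = -1*2940 = -2940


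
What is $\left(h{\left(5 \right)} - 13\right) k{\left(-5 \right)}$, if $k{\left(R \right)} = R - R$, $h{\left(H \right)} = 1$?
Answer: $0$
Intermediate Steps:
$k{\left(R \right)} = 0$
$\left(h{\left(5 \right)} - 13\right) k{\left(-5 \right)} = \left(1 - 13\right) 0 = \left(-12\right) 0 = 0$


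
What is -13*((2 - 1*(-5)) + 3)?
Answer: -130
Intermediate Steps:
-13*((2 - 1*(-5)) + 3) = -13*((2 + 5) + 3) = -13*(7 + 3) = -13*10 = -130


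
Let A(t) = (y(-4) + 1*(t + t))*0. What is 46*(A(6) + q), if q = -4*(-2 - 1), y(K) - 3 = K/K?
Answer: 552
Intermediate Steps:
y(K) = 4 (y(K) = 3 + K/K = 3 + 1 = 4)
q = 12 (q = -4*(-3) = 12)
A(t) = 0 (A(t) = (4 + 1*(t + t))*0 = (4 + 1*(2*t))*0 = (4 + 2*t)*0 = 0)
46*(A(6) + q) = 46*(0 + 12) = 46*12 = 552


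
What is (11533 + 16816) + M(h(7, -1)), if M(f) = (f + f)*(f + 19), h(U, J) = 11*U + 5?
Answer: 44913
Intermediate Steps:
h(U, J) = 5 + 11*U
M(f) = 2*f*(19 + f) (M(f) = (2*f)*(19 + f) = 2*f*(19 + f))
(11533 + 16816) + M(h(7, -1)) = (11533 + 16816) + 2*(5 + 11*7)*(19 + (5 + 11*7)) = 28349 + 2*(5 + 77)*(19 + (5 + 77)) = 28349 + 2*82*(19 + 82) = 28349 + 2*82*101 = 28349 + 16564 = 44913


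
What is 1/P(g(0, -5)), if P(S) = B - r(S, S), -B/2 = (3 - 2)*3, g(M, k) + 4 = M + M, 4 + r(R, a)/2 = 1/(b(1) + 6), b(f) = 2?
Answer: 4/7 ≈ 0.57143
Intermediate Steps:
r(R, a) = -31/4 (r(R, a) = -8 + 2/(2 + 6) = -8 + 2/8 = -8 + 2*(⅛) = -8 + ¼ = -31/4)
g(M, k) = -4 + 2*M (g(M, k) = -4 + (M + M) = -4 + 2*M)
B = -6 (B = -2*(3 - 2)*3 = -2*3 = -6)
P(S) = 7/4 (P(S) = -6 - 1*(-31/4) = -6 + 31/4 = 7/4)
1/P(g(0, -5)) = 1/(7/4) = 4/7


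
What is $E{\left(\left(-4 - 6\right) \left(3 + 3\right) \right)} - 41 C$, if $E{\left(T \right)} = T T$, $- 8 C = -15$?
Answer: $\frac{28185}{8} \approx 3523.1$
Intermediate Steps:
$C = \frac{15}{8}$ ($C = \left(- \frac{1}{8}\right) \left(-15\right) = \frac{15}{8} \approx 1.875$)
$E{\left(T \right)} = T^{2}$
$E{\left(\left(-4 - 6\right) \left(3 + 3\right) \right)} - 41 C = \left(\left(-4 - 6\right) \left(3 + 3\right)\right)^{2} - \frac{615}{8} = \left(\left(-10\right) 6\right)^{2} - \frac{615}{8} = \left(-60\right)^{2} - \frac{615}{8} = 3600 - \frac{615}{8} = \frac{28185}{8}$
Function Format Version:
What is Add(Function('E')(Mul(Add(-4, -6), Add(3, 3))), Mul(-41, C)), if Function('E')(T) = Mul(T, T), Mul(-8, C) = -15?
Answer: Rational(28185, 8) ≈ 3523.1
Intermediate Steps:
C = Rational(15, 8) (C = Mul(Rational(-1, 8), -15) = Rational(15, 8) ≈ 1.8750)
Function('E')(T) = Pow(T, 2)
Add(Function('E')(Mul(Add(-4, -6), Add(3, 3))), Mul(-41, C)) = Add(Pow(Mul(Add(-4, -6), Add(3, 3)), 2), Mul(-41, Rational(15, 8))) = Add(Pow(Mul(-10, 6), 2), Rational(-615, 8)) = Add(Pow(-60, 2), Rational(-615, 8)) = Add(3600, Rational(-615, 8)) = Rational(28185, 8)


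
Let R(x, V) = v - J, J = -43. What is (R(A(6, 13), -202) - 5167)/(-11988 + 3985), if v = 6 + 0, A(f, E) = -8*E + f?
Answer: 5118/8003 ≈ 0.63951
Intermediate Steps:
A(f, E) = f - 8*E
v = 6
R(x, V) = 49 (R(x, V) = 6 - 1*(-43) = 6 + 43 = 49)
(R(A(6, 13), -202) - 5167)/(-11988 + 3985) = (49 - 5167)/(-11988 + 3985) = -5118/(-8003) = -5118*(-1/8003) = 5118/8003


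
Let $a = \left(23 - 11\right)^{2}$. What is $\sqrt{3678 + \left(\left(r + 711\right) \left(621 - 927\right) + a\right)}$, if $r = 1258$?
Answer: $2 i \sqrt{149673} \approx 773.75 i$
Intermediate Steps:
$a = 144$ ($a = 12^{2} = 144$)
$\sqrt{3678 + \left(\left(r + 711\right) \left(621 - 927\right) + a\right)} = \sqrt{3678 + \left(\left(1258 + 711\right) \left(621 - 927\right) + 144\right)} = \sqrt{3678 + \left(1969 \left(621 - 927\right) + 144\right)} = \sqrt{3678 + \left(1969 \left(-306\right) + 144\right)} = \sqrt{3678 + \left(-602514 + 144\right)} = \sqrt{3678 - 602370} = \sqrt{-598692} = 2 i \sqrt{149673}$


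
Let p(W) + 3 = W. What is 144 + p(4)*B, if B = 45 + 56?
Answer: 245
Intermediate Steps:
B = 101
p(W) = -3 + W
144 + p(4)*B = 144 + (-3 + 4)*101 = 144 + 1*101 = 144 + 101 = 245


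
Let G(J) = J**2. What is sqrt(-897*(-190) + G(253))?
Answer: sqrt(234439) ≈ 484.19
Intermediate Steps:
sqrt(-897*(-190) + G(253)) = sqrt(-897*(-190) + 253**2) = sqrt(170430 + 64009) = sqrt(234439)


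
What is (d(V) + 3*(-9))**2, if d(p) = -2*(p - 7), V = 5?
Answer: 529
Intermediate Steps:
d(p) = 14 - 2*p (d(p) = -2*(-7 + p) = 14 - 2*p)
(d(V) + 3*(-9))**2 = ((14 - 2*5) + 3*(-9))**2 = ((14 - 10) - 27)**2 = (4 - 27)**2 = (-23)**2 = 529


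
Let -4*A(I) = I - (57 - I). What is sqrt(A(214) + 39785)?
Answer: 3*sqrt(17641)/2 ≈ 199.23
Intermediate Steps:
A(I) = 57/4 - I/2 (A(I) = -(I - (57 - I))/4 = -(I + (-57 + I))/4 = -(-57 + 2*I)/4 = 57/4 - I/2)
sqrt(A(214) + 39785) = sqrt((57/4 - 1/2*214) + 39785) = sqrt((57/4 - 107) + 39785) = sqrt(-371/4 + 39785) = sqrt(158769/4) = 3*sqrt(17641)/2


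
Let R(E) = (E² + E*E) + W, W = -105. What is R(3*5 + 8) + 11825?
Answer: 12778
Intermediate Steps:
R(E) = -105 + 2*E² (R(E) = (E² + E*E) - 105 = (E² + E²) - 105 = 2*E² - 105 = -105 + 2*E²)
R(3*5 + 8) + 11825 = (-105 + 2*(3*5 + 8)²) + 11825 = (-105 + 2*(15 + 8)²) + 11825 = (-105 + 2*23²) + 11825 = (-105 + 2*529) + 11825 = (-105 + 1058) + 11825 = 953 + 11825 = 12778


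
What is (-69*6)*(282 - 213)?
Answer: -28566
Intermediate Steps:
(-69*6)*(282 - 213) = -414*69 = -28566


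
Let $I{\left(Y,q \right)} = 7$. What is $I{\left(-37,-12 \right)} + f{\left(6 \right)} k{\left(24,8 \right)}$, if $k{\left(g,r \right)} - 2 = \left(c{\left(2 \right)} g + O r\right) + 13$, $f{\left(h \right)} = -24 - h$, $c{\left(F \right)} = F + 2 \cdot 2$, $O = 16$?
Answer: $-8603$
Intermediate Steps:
$c{\left(F \right)} = 4 + F$ ($c{\left(F \right)} = F + 4 = 4 + F$)
$k{\left(g,r \right)} = 15 + 6 g + 16 r$ ($k{\left(g,r \right)} = 2 + \left(\left(\left(4 + 2\right) g + 16 r\right) + 13\right) = 2 + \left(\left(6 g + 16 r\right) + 13\right) = 2 + \left(13 + 6 g + 16 r\right) = 15 + 6 g + 16 r$)
$I{\left(-37,-12 \right)} + f{\left(6 \right)} k{\left(24,8 \right)} = 7 + \left(-24 - 6\right) \left(15 + 6 \cdot 24 + 16 \cdot 8\right) = 7 + \left(-24 - 6\right) \left(15 + 144 + 128\right) = 7 - 8610 = -8603$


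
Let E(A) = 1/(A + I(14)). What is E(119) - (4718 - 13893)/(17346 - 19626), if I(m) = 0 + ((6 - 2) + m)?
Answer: -250939/62472 ≈ -4.0168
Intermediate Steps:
I(m) = 4 + m (I(m) = 0 + (4 + m) = 4 + m)
E(A) = 1/(18 + A) (E(A) = 1/(A + (4 + 14)) = 1/(A + 18) = 1/(18 + A))
E(119) - (4718 - 13893)/(17346 - 19626) = 1/(18 + 119) - (4718 - 13893)/(17346 - 19626) = 1/137 - (-9175)/(-2280) = 1/137 - (-9175)*(-1)/2280 = 1/137 - 1*1835/456 = 1/137 - 1835/456 = -250939/62472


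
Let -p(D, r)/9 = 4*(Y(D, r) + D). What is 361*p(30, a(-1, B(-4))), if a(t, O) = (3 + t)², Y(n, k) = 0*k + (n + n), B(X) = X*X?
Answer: -1169640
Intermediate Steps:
B(X) = X²
Y(n, k) = 2*n (Y(n, k) = 0 + 2*n = 2*n)
p(D, r) = -108*D (p(D, r) = -36*(2*D + D) = -36*3*D = -108*D)
361*p(30, a(-1, B(-4))) = 361*(-108*30) = 361*(-3240) = -1169640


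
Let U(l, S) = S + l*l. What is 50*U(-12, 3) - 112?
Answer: 7238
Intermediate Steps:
U(l, S) = S + l**2
50*U(-12, 3) - 112 = 50*(3 + (-12)**2) - 112 = 50*(3 + 144) - 112 = 50*147 - 112 = 7350 - 112 = 7238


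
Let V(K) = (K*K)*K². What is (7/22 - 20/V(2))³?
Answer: -68921/85184 ≈ -0.80908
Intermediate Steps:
V(K) = K⁴ (V(K) = K²*K² = K⁴)
(7/22 - 20/V(2))³ = (7/22 - 20/(2⁴))³ = (7*(1/22) - 20/16)³ = (7/22 - 20*1/16)³ = (7/22 - 5/4)³ = (-41/44)³ = -68921/85184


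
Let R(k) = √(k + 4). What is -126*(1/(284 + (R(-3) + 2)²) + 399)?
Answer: -14730408/293 ≈ -50274.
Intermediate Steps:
R(k) = √(4 + k)
-126*(1/(284 + (R(-3) + 2)²) + 399) = -126*(1/(284 + (√(4 - 3) + 2)²) + 399) = -126*(1/(284 + (√1 + 2)²) + 399) = -126*(1/(284 + (1 + 2)²) + 399) = -126*(1/(284 + 3²) + 399) = -126*(1/(284 + 9) + 399) = -126*(1/293 + 399) = -126*116908/293 = -14730408/293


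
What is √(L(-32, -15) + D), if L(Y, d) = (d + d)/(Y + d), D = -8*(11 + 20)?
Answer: I*√546422/47 ≈ 15.728*I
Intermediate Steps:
D = -248 (D = -8*31 = -248)
L(Y, d) = 2*d/(Y + d) (L(Y, d) = (2*d)/(Y + d) = 2*d/(Y + d))
√(L(-32, -15) + D) = √(2*(-15)/(-32 - 15) - 248) = √(2*(-15)/(-47) - 248) = √(2*(-15)*(-1/47) - 248) = √(30/47 - 248) = √(-11626/47) = I*√546422/47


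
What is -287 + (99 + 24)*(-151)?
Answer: -18860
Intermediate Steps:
-287 + (99 + 24)*(-151) = -287 + 123*(-151) = -287 - 18573 = -18860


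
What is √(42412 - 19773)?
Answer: √22639 ≈ 150.46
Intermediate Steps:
√(42412 - 19773) = √22639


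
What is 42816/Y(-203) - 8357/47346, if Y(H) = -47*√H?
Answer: -8357/47346 + 42816*I*√203/9541 ≈ -0.17651 + 63.938*I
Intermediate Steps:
42816/Y(-203) - 8357/47346 = 42816/((-47*I*√203)) - 8357/47346 = 42816*(I*√203/9541) - 8357/47346 = 42816*I*√203/9541 - 8357/47346 = -8357/47346 + 42816*I*√203/9541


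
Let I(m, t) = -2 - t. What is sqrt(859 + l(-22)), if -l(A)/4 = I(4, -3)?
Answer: 3*sqrt(95) ≈ 29.240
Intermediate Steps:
l(A) = -4 (l(A) = -4*(-2 - 1*(-3)) = -4*(-2 + 3) = -4*1 = -4)
sqrt(859 + l(-22)) = sqrt(859 - 4) = sqrt(855) = 3*sqrt(95)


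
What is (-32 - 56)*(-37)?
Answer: 3256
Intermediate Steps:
(-32 - 56)*(-37) = -88*(-37) = 3256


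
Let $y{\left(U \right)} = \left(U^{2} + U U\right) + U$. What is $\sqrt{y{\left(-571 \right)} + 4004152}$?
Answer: $\sqrt{4655663} \approx 2157.7$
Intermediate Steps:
$y{\left(U \right)} = U + 2 U^{2}$ ($y{\left(U \right)} = \left(U^{2} + U^{2}\right) + U = 2 U^{2} + U = U + 2 U^{2}$)
$\sqrt{y{\left(-571 \right)} + 4004152} = \sqrt{- 571 \left(1 + 2 \left(-571\right)\right) + 4004152} = \sqrt{- 571 \left(1 - 1142\right) + 4004152} = \sqrt{\left(-571\right) \left(-1141\right) + 4004152} = \sqrt{651511 + 4004152} = \sqrt{4655663}$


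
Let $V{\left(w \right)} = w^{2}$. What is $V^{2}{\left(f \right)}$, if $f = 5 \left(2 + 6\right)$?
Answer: $2560000$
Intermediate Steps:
$f = 40$ ($f = 5 \cdot 8 = 40$)
$V^{2}{\left(f \right)} = \left(40^{2}\right)^{2} = 1600^{2} = 2560000$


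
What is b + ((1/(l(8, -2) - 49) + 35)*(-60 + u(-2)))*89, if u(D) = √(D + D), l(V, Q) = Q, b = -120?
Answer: -3177560/17 + 317552*I/51 ≈ -1.8692e+5 + 6226.5*I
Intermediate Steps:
u(D) = √2*√D (u(D) = √(2*D) = √2*√D)
b + ((1/(l(8, -2) - 49) + 35)*(-60 + u(-2)))*89 = -120 + ((1/(-2 - 49) + 35)*(-60 + √2*√(-2)))*89 = -120 + ((1/(-51) + 35)*(-60 + √2*(I*√2)))*89 = -120 + ((-1/51 + 35)*(-60 + 2*I))*89 = -120 + (1784*(-60 + 2*I)/51)*89 = -120 + (-35680/17 + 3568*I/51)*89 = -120 + (-3175520/17 + 317552*I/51) = -3177560/17 + 317552*I/51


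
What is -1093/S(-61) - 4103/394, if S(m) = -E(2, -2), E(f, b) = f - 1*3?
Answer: -434745/394 ≈ -1103.4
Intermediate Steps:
E(f, b) = -3 + f (E(f, b) = f - 3 = -3 + f)
S(m) = 1 (S(m) = -(-3 + 2) = -1*(-1) = 1)
-1093/S(-61) - 4103/394 = -1093/1 - 4103/394 = -1093*1 - 4103*1/394 = -1093 - 4103/394 = -434745/394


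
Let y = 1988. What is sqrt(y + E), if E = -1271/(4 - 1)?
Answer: 19*sqrt(39)/3 ≈ 39.552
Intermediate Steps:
E = -1271/3 ≈ -423.67
sqrt(y + E) = sqrt(1988 - 1271/3) = sqrt(4693/3) = 19*sqrt(39)/3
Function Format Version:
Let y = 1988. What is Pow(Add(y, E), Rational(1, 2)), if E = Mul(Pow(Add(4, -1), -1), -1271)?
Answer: Mul(Rational(19, 3), Pow(39, Rational(1, 2))) ≈ 39.552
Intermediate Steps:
E = Rational(-1271, 3) (E = Mul(Pow(3, -1), -1271) = Mul(Rational(1, 3), -1271) = Rational(-1271, 3) ≈ -423.67)
Pow(Add(y, E), Rational(1, 2)) = Pow(Add(1988, Rational(-1271, 3)), Rational(1, 2)) = Pow(Rational(4693, 3), Rational(1, 2)) = Mul(Rational(19, 3), Pow(39, Rational(1, 2)))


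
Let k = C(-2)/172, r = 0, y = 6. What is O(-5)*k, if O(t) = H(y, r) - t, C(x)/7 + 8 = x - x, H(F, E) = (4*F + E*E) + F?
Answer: -490/43 ≈ -11.395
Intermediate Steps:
H(F, E) = E² + 5*F (H(F, E) = (4*F + E²) + F = (E² + 4*F) + F = E² + 5*F)
C(x) = -56 (C(x) = -56 + 7*(x - x) = -56 + 7*0 = -56 + 0 = -56)
O(t) = 30 - t (O(t) = (0² + 5*6) - t = (0 + 30) - t = 30 - t)
k = -14/43 (k = -56/172 = -56*1/172 = -14/43 ≈ -0.32558)
O(-5)*k = (30 - 1*(-5))*(-14/43) = (30 + 5)*(-14/43) = 35*(-14/43) = -490/43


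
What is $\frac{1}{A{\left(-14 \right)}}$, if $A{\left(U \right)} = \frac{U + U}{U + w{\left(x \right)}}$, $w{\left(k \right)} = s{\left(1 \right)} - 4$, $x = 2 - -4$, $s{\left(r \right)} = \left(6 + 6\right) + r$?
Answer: $\frac{5}{28} \approx 0.17857$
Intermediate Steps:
$s{\left(r \right)} = 12 + r$
$x = 6$ ($x = 2 + 4 = 6$)
$w{\left(k \right)} = 9$ ($w{\left(k \right)} = \left(12 + 1\right) - 4 = 13 - 4 = 9$)
$A{\left(U \right)} = \frac{2 U}{9 + U}$ ($A{\left(U \right)} = \frac{U + U}{U + 9} = \frac{2 U}{9 + U}$)
$\frac{1}{A{\left(-14 \right)}} = \frac{1}{2 \left(-14\right) \frac{1}{9 - 14}} = \frac{1}{2 \left(-14\right) \frac{1}{-5}} = \frac{1}{2 \left(-14\right) \left(- \frac{1}{5}\right)} = \frac{1}{\frac{28}{5}} = \frac{5}{28}$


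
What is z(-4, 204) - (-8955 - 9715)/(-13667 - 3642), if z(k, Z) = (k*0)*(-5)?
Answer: -18670/17309 ≈ -1.0786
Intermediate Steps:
z(k, Z) = 0 (z(k, Z) = 0*(-5) = 0)
z(-4, 204) - (-8955 - 9715)/(-13667 - 3642) = 0 - (-8955 - 9715)/(-13667 - 3642) = 0 - (-18670)/(-17309) = 0 - (-18670)*(-1)/17309 = 0 - 1*18670/17309 = 0 - 18670/17309 = -18670/17309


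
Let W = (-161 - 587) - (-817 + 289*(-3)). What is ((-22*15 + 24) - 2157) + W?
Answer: -1527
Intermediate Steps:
W = 936 (W = -748 - (-817 - 867) = -748 - 1*(-1684) = -748 + 1684 = 936)
((-22*15 + 24) - 2157) + W = ((-22*15 + 24) - 2157) + 936 = ((-330 + 24) - 2157) + 936 = (-306 - 2157) + 936 = -2463 + 936 = -1527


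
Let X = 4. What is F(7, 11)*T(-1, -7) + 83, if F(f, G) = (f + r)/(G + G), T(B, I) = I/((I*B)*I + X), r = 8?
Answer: 5485/66 ≈ 83.106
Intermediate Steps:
T(B, I) = I/(4 + B*I²) (T(B, I) = I/((I*B)*I + 4) = I/((B*I)*I + 4) = I/(B*I² + 4) = I/(4 + B*I²))
F(f, G) = (8 + f)/(2*G) (F(f, G) = (f + 8)/(G + G) = (8 + f)/((2*G)) = (8 + f)*(1/(2*G)) = (8 + f)/(2*G))
F(7, 11)*T(-1, -7) + 83 = ((½)*(8 + 7)/11)*(-7/(4 - 1*(-7)²)) + 83 = ((½)*(1/11)*15)*(-7/(4 - 1*49)) + 83 = 15*(-7/(4 - 49))/22 + 83 = 15*(-7/(-45))/22 + 83 = 15*(-7*(-1/45))/22 + 83 = (15/22)*(7/45) + 83 = 7/66 + 83 = 5485/66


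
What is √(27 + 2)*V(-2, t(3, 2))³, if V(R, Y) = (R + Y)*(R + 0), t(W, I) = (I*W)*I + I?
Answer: -13824*√29 ≈ -74445.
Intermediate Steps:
t(W, I) = I + W*I² (t(W, I) = W*I² + I = I + W*I²)
V(R, Y) = R*(R + Y) (V(R, Y) = (R + Y)*R = R*(R + Y))
√(27 + 2)*V(-2, t(3, 2))³ = √(27 + 2)*(-2*(-2 + 2*(1 + 2*3)))³ = √29*(-2*(-2 + 2*(1 + 6)))³ = √29*(-2*(-2 + 2*7))³ = √29*(-2*(-2 + 14))³ = √29*(-2*12)³ = √29*(-24)³ = √29*(-13824) = -13824*√29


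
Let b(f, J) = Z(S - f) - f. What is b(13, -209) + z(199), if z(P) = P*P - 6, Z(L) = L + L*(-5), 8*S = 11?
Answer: 79257/2 ≈ 39629.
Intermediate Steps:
S = 11/8 (S = (1/8)*11 = 11/8 ≈ 1.3750)
Z(L) = -4*L (Z(L) = L - 5*L = -4*L)
z(P) = -6 + P**2 (z(P) = P**2 - 6 = -6 + P**2)
b(f, J) = -11/2 + 3*f (b(f, J) = -4*(11/8 - f) - f = (-11/2 + 4*f) - f = -11/2 + 3*f)
b(13, -209) + z(199) = (-11/2 + 3*13) + (-6 + 199**2) = (-11/2 + 39) + (-6 + 39601) = 67/2 + 39595 = 79257/2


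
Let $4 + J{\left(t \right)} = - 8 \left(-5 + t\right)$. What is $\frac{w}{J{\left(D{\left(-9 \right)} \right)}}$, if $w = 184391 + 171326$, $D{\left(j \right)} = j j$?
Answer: $- \frac{355717}{612} \approx -581.24$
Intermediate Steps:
$D{\left(j \right)} = j^{2}$
$J{\left(t \right)} = 36 - 8 t$ ($J{\left(t \right)} = -4 - 8 \left(-5 + t\right) = -4 - \left(-40 + 8 t\right) = 36 - 8 t$)
$w = 355717$
$\frac{w}{J{\left(D{\left(-9 \right)} \right)}} = \frac{355717}{36 - 8 \left(-9\right)^{2}} = \frac{355717}{36 - 648} = \frac{355717}{-612} = 355717 \left(- \frac{1}{612}\right) = - \frac{355717}{612}$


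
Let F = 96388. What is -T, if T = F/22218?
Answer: -48194/11109 ≈ -4.3383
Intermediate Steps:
T = 48194/11109 (T = 96388/22218 = 96388*(1/22218) = 48194/11109 ≈ 4.3383)
-T = -1*48194/11109 = -48194/11109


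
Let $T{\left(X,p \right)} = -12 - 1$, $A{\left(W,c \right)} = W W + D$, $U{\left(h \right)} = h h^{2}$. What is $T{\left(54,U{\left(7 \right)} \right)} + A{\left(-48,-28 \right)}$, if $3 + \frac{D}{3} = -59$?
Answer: $2105$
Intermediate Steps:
$U{\left(h \right)} = h^{3}$
$D = -186$ ($D = -9 + 3 \left(-59\right) = -9 - 177 = -186$)
$A{\left(W,c \right)} = -186 + W^{2}$ ($A{\left(W,c \right)} = W W - 186 = W^{2} - 186 = -186 + W^{2}$)
$T{\left(X,p \right)} = -13$
$T{\left(54,U{\left(7 \right)} \right)} + A{\left(-48,-28 \right)} = -13 - \left(186 - \left(-48\right)^{2}\right) = -13 + \left(-186 + 2304\right) = -13 + 2118 = 2105$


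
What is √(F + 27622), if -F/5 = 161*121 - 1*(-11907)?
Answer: I*√129318 ≈ 359.61*I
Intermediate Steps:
F = -156940 (F = -5*(161*121 - 1*(-11907)) = -5*(19481 + 11907) = -5*31388 = -156940)
√(F + 27622) = √(-156940 + 27622) = √(-129318) = I*√129318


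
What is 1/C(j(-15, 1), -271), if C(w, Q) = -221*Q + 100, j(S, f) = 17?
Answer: 1/59991 ≈ 1.6669e-5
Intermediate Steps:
C(w, Q) = 100 - 221*Q
1/C(j(-15, 1), -271) = 1/(100 - 221*(-271)) = 1/(100 + 59891) = 1/59991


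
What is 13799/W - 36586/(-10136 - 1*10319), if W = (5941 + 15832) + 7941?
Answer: 1369374949/607799870 ≈ 2.2530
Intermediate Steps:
W = 29714 (W = 21773 + 7941 = 29714)
13799/W - 36586/(-10136 - 1*10319) = 13799/29714 - 36586/(-10136 - 1*10319) = 13799*(1/29714) - 36586/(-10136 - 10319) = 13799/29714 - 36586/(-20455) = 13799/29714 - 36586*(-1/20455) = 13799/29714 + 36586/20455 = 1369374949/607799870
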